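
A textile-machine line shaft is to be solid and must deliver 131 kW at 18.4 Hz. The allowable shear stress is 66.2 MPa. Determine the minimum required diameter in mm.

44.3 mm

ω = 2π·18.4 = 115.6 rad/s, so T = P/ω = 131×10³ / 115.6 = 1133 N·m.
For a solid shaft τ_max = 16T/(πd³), so d = (16T/(π τ_allow))^(1/3) = (16·1133/(π·6.62×10^7))^(1/3) = 0.04434 m.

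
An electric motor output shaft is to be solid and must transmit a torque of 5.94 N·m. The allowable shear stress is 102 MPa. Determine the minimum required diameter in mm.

For a solid shaft τ_max = 16T/(πd³), so d = (16T/(π τ_allow))^(1/3) = (16·5.940/(π·1.02×10^8))^(1/3) = 0.006669 m.

6.67 mm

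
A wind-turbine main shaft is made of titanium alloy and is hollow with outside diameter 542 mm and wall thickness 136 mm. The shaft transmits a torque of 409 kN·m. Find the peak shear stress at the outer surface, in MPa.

13.9 MPa

J = π(d_o⁴ − d_i⁴)/32 = π(0.542⁴ − 0.270⁴)/32 = 7.950×10^-3 m⁴.
τ_max = T·r/J = 409000 × 0.271 / 7.950×10^-3 = 1.394×10^7 Pa.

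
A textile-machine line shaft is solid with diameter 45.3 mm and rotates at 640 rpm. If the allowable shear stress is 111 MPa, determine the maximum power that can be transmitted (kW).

J = πd⁴/32 = π(0.0453)⁴/32 = 4.134×10^-7 m⁴.
T_max = τ_allow·J/r = 1.11×10^8 × 4.134×10^-7 / 0.0226 = 2026 N·m.
ω = 2π·640/60 = 67.02 rad/s, so P_max = T_max·ω = 1.358×10^5 W.

136 kW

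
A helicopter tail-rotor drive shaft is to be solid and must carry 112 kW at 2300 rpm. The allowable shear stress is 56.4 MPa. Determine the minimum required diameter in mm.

ω = 2π·2300/60 = 240.9 rad/s, so T = P/ω = 112×10³ / 240.9 = 465.0 N·m.
For a solid shaft τ_max = 16T/(πd³), so d = (16T/(π τ_allow))^(1/3) = (16·465.0/(π·5.64×10^7))^(1/3) = 0.03476 m.

34.8 mm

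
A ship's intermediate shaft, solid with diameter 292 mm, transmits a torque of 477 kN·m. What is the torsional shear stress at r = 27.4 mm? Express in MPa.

J = πd⁴/32 = π(0.292)⁴/32 = 7.137×10^-4 m⁴.
Shear stress varies linearly with radius: τ = T·r/J = 477000 × 0.0274 / 7.137×10^-4 = 1.831×10^7 Pa.

18.3 MPa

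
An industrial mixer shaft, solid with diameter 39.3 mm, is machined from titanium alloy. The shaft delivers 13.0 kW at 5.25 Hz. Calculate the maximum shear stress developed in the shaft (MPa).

ω = 2π·5.25 = 32.99 rad/s, so T = P/ω = 13.0×10³ / 32.99 = 394.1 N·m.
J = πd⁴/32 = π(0.0393)⁴/32 = 2.342×10^-7 m⁴.
τ_max = T·r/J = 394.1 × 0.0196 / 2.342×10^-7 = 3.307×10^7 Pa.

33.1 MPa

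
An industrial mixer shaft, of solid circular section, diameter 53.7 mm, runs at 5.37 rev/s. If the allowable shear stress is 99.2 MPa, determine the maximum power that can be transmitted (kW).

102 kW

J = πd⁴/32 = π(0.0537)⁴/32 = 8.164×10^-7 m⁴.
T_max = τ_allow·J/r = 9.92×10^7 × 8.164×10^-7 / 0.0269 = 3016 N·m.
ω = 2π·5.37 = 33.74 rad/s, so P_max = T_max·ω = 1.018×10^5 W.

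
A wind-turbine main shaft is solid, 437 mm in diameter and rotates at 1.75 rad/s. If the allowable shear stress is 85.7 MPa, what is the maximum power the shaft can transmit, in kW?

2460 kW

J = πd⁴/32 = π(0.437)⁴/32 = 3.580×10^-3 m⁴.
T_max = τ_allow·J/r = 8.57×10^7 × 3.580×10^-3 / 0.218 = 1.404e6 N·m.
ω = 1.75 rad/s, so P_max = T_max·ω = 2.457×10^6 W.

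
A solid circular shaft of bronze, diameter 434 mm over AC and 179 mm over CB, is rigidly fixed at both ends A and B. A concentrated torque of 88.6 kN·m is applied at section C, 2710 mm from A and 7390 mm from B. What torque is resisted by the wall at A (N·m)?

Compatibility: T_A·a/J_AC = T_B·b/J_CB with T_A + T_B = T₀.
J_AC = 3.48×10^-3 m⁴, J_CB = 1.01×10^-4 m⁴, so T_A = T₀·(J_AC/a)/((J_AC/a)+(J_CB/b)) = 87670 N·m, T_B = 930.3 N·m.

87700 N·m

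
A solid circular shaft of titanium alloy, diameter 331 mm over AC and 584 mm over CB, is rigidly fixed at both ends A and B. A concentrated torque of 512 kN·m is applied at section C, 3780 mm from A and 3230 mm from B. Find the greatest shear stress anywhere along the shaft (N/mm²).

Compatibility: T_A·a/J_AC = T_B·b/J_CB with T_A + T_B = T₀.
J_AC = 1.18×10^-3 m⁴, J_CB = 0.0114 m⁴, so T_A = T₀·(J_AC/a)/((J_AC/a)+(J_CB/b)) = 41490 N·m, T_B = 470500 N·m.
τ in each portion: τ_AC = 5.83×10^6 Pa, τ_CB = 1.20×10^7 Pa; maximum is in CB.
τ_max = T_CB·r/J = 470500·0.292/0.0114 = 1.203×10^7 Pa.

12.0 N/mm²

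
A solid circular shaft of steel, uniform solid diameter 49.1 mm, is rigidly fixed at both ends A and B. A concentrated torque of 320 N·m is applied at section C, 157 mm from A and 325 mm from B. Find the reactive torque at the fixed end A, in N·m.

With uniform GJ and both ends fixed, compatibility θ_AC = θ_CB gives T_A·a = T_B·b, together with T_A + T_B = T₀.
T_A = T₀·b/(a+b) = 320.0·325/482.0 = 215.8 N·m; T_B = 104.2 N·m.

216 N·m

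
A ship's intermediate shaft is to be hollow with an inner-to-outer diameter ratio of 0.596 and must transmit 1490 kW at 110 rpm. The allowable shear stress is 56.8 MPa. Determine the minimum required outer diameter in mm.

ω = 2π·110/60 = 11.52 rad/s, so T = P/ω = 1490×10³ / 11.52 = 129300 N·m.
For a hollow shaft with d_i/d_o = 0.596: τ_max = 16T/(π d_o³ (1−k⁴)), so d_o = [16T/(π τ_allow (1−k⁴))]^(1/3) = [16·129300/(π·5.68×10^7·0.8738)]^(1/3) = 0.2368 m.

237 mm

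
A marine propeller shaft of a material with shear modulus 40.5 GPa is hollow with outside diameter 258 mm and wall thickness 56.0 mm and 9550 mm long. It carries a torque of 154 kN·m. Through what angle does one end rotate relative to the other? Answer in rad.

0.0930 rad

J = π(d_o⁴ − d_i⁴)/32 = π(0.258⁴ − 0.146⁴)/32 = 3.904×10^-4 m⁴.
θ = T·L/(G·J) = 154000 × 9.55 / (40.5×10⁹ × 3.904×10^-4) = 0.09302 rad.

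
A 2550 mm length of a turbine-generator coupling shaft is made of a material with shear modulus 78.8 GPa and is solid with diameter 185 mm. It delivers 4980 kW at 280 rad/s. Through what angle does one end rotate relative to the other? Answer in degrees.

ω = 280 rad/s, so T = P/ω = 4980×10³ / 280.0 = 17790 N·m.
J = πd⁴/32 = π(0.185)⁴/32 = 1.150×10^-4 m⁴.
θ = T·L/(G·J) = 17790 × 2.55 / (78.8×10⁹ × 1.150×10^-4) = 5.005×10^-3 rad.

0.287°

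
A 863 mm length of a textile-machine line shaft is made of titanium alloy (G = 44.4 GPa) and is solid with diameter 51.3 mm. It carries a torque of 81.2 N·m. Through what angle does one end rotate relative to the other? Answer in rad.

0.00232 rad

J = πd⁴/32 = π(0.0513)⁴/32 = 6.799×10^-7 m⁴.
θ = T·L/(G·J) = 81.20 × 0.863 / (44.4×10⁹ × 6.799×10^-7) = 2.321×10^-3 rad.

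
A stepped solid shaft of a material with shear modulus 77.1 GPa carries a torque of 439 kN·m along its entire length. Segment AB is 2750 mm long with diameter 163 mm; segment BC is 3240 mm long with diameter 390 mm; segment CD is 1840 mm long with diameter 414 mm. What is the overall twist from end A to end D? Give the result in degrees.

13.6°

J_AB = π(0.163)⁴/32 = 6.93×10^-5 m⁴; J_BC = π(0.390)⁴/32 = 2.27×10^-3 m⁴; J_CD = π(0.414)⁴/32 = 2.88×10^-3 m⁴.
θ = (T/G)·Σ L_i/J_i = (439000/77.1×10⁹)·(2.75/6.93×10^-5 + 3.24/2.27×10^-3 + 1.84/2.88×10^-3) = 0.2377 rad.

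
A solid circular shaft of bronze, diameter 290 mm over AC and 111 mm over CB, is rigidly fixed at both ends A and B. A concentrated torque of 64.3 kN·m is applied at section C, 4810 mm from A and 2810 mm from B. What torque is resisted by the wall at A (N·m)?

62000 N·m

Compatibility: T_A·a/J_AC = T_B·b/J_CB with T_A + T_B = T₀.
J_AC = 6.94×10^-4 m⁴, J_CB = 1.49×10^-5 m⁴, so T_A = T₀·(J_AC/a)/((J_AC/a)+(J_CB/b)) = 62020 N·m, T_B = 2279 N·m.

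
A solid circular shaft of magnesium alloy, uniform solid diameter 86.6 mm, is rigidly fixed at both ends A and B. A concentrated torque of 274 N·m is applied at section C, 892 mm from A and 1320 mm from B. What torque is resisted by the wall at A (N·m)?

164 N·m

With uniform GJ and both ends fixed, compatibility θ_AC = θ_CB gives T_A·a = T_B·b, together with T_A + T_B = T₀.
T_A = T₀·b/(a+b) = 274.0·1320/2212 = 163.5 N·m; T_B = 110.5 N·m.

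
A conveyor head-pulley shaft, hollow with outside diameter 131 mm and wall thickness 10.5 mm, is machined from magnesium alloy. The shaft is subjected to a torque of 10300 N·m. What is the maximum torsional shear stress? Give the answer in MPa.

J = π(d_o⁴ − d_i⁴)/32 = π(0.131⁴ − 0.110⁴)/32 = 1.454×10^-5 m⁴.
τ_max = T·r/J = 10300 × 0.0655 / 1.454×10^-5 = 4.640×10^7 Pa.

46.4 MPa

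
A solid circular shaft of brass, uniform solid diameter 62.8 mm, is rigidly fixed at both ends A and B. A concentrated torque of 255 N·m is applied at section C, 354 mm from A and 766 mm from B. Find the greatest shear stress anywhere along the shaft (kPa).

With uniform GJ and both ends fixed, compatibility θ_AC = θ_CB gives T_A·a = T_B·b, together with T_A + T_B = T₀.
T_A = T₀·b/(a+b) = 255.0·766/1120 = 174.4 N·m; T_B = 80.60 N·m.
τ in each portion: τ_AC = 3.59×10^6 Pa, τ_CB = 1.66×10^6 Pa; maximum is in AC.
τ_max = T_AC·r/J = 174.4·0.0314/1.53×10^-6 = 3.586×10^6 Pa.

3590 kPa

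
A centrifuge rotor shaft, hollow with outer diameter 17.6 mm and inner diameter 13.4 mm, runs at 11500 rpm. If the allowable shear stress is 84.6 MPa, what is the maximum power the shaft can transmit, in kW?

72.4 kW

J = π(d_o⁴ − d_i⁴)/32 = π(0.0176⁴ − 0.0134⁴)/32 = 6.255×10^-9 m⁴.
T_max = τ_allow·J/r = 8.46×10^7 × 6.255×10^-9 / 0.00880 = 60.13 N·m.
ω = 2π·11500/60 = 1204 rad/s, so P_max = T_max·ω = 7.241×10^4 W.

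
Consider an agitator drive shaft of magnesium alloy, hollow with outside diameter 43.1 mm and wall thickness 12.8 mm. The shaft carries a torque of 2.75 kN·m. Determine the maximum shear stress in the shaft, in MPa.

180 MPa

J = π(d_o⁴ − d_i⁴)/32 = π(0.0431⁴ − 0.0175⁴)/32 = 3.296×10^-7 m⁴.
τ_max = T·r/J = 2750 × 0.0215 / 3.296×10^-7 = 1.798×10^8 Pa.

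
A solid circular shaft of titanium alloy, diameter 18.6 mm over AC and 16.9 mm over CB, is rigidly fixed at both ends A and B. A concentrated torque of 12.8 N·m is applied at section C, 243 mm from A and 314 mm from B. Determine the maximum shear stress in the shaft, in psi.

Compatibility: T_A·a/J_AC = T_B·b/J_CB with T_A + T_B = T₀.
J_AC = 1.18×10^-8 m⁴, J_CB = 8.01×10^-9 m⁴, so T_A = T₀·(J_AC/a)/((J_AC/a)+(J_CB/b)) = 8.380 N·m, T_B = 4.420 N·m.
τ in each portion: τ_AC = 6.63×10^6 Pa, τ_CB = 4.66×10^6 Pa; maximum is in AC.
τ_max = T_AC·r/J = 8.380·0.00930/1.18×10^-8 = 6.633×10^6 Pa.

962 psi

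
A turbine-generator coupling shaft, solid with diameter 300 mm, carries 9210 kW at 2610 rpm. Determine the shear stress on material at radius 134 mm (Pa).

5.68e6 Pa

ω = 2π·2610/60 = 273.3 rad/s, so T = P/ω = 9210×10³ / 273.3 = 33700 N·m.
J = πd⁴/32 = π(0.300)⁴/32 = 7.952×10^-4 m⁴.
Shear stress varies linearly with radius: τ = T·r/J = 33700 × 0.134 / 7.952×10^-4 = 5.678×10^6 Pa.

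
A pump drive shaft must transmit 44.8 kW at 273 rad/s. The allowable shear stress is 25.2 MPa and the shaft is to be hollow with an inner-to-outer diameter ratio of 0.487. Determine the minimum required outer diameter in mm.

ω = 273 rad/s, so T = P/ω = 44.8×10³ / 273.0 = 164.1 N·m.
For a hollow shaft with d_i/d_o = 0.487: τ_max = 16T/(π d_o³ (1−k⁴)), so d_o = [16T/(π τ_allow (1−k⁴))]^(1/3) = [16·164.1/(π·2.52×10^7·0.9438)]^(1/3) = 0.03275 m.

32.8 mm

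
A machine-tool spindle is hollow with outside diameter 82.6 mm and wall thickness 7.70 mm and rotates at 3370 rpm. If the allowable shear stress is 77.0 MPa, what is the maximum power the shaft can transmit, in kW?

1690 kW

J = π(d_o⁴ − d_i⁴)/32 = π(0.0826⁴ − 0.0672⁴)/32 = 2.568×10^-6 m⁴.
T_max = τ_allow·J/r = 7.70×10^7 × 2.568×10^-6 / 0.0413 = 4788 N·m.
ω = 2π·3370/60 = 352.9 rad/s, so P_max = T_max·ω = 1.690×10^6 W.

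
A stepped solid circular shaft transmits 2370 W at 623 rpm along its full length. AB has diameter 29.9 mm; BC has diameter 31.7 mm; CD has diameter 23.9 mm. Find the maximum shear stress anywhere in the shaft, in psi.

ω = 2π·623/60 = 65.24 rad/s, so T = P/ω = 2370 / 65.24 = 36.33 N·m.
Under the same torque, τ_max = 16T/(πd³) is largest where d is smallest — segment CD (d = 23.9 mm).
τ_max = 16·36.33/(π·(0.0239)³) = 1.355×10^7 Pa.

1970 psi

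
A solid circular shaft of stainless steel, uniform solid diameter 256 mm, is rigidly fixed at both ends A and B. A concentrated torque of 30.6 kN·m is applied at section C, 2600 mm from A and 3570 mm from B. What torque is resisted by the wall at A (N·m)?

With uniform GJ and both ends fixed, compatibility θ_AC = θ_CB gives T_A·a = T_B·b, together with T_A + T_B = T₀.
T_A = T₀·b/(a+b) = 30600·3570/6170 = 17710 N·m; T_B = 12890 N·m.

17700 N·m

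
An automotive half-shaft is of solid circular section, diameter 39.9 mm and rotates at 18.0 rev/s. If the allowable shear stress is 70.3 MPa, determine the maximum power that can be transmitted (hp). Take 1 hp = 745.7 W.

J = πd⁴/32 = π(0.0399)⁴/32 = 2.488×10^-7 m⁴.
T_max = τ_allow·J/r = 7.03×10^7 × 2.488×10^-7 / 0.0199 = 876.8 N·m.
ω = 2π·18.0 = 113.1 rad/s, so P_max = T_max·ω = 9.916×10^4 W.

133 hp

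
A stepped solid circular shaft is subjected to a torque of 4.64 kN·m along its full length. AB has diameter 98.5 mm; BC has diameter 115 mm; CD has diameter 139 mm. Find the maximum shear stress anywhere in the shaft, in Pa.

Under the same torque, τ_max = 16T/(πd³) is largest where d is smallest — segment AB (d = 98.5 mm).
τ_max = 16·4640/(π·(0.0985)³) = 2.473×10^7 Pa.

2.47e7 Pa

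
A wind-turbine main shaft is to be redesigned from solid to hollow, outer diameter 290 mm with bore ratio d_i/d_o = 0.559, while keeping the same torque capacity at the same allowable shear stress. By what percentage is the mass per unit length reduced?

Equal τ_max and T ⇒ the solid shaft needs d_s³ = d_o³(1−k⁴), so d_s = 290·(1−0.559⁴)^(1/3) = 280.2 mm.
Area ratio A_h/A_s = d_o²(1−k²)/d_s² = (1−k²)/(1−k⁴)^(2/3) = 0.7363.
Mass saving = 1 − 0.7363 = 26.4 %.

26.4 %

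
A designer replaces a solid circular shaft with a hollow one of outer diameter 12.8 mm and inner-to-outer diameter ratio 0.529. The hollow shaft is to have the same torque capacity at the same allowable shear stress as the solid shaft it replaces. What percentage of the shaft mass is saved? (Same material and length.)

Equal τ_max and T ⇒ the solid shaft needs d_s³ = d_o³(1−k⁴), so d_s = 12.8·(1−0.529⁴)^(1/3) = 12.46 mm.
Area ratio A_h/A_s = d_o²(1−k²)/d_s² = (1−k²)/(1−k⁴)^(2/3) = 0.7604.
Mass saving = 1 − 0.7604 = 24.0 %.

24.0 %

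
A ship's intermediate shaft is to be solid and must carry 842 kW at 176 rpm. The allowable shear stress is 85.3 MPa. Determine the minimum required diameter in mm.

ω = 2π·176/60 = 18.43 rad/s, so T = P/ω = 842×10³ / 18.43 = 45680 N·m.
For a solid shaft τ_max = 16T/(πd³), so d = (16T/(π τ_allow))^(1/3) = (16·45680/(π·8.53×10^7))^(1/3) = 0.1397 m.

140 mm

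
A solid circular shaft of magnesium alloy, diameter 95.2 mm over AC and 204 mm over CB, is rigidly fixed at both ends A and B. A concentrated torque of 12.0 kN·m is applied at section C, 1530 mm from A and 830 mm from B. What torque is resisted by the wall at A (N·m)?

Compatibility: T_A·a/J_AC = T_B·b/J_CB with T_A + T_B = T₀.
J_AC = 8.06×10^-6 m⁴, J_CB = 1.70×10^-4 m⁴, so T_A = T₀·(J_AC/a)/((J_AC/a)+(J_CB/b)) = 301.0 N·m, T_B = 11700 N·m.

301 N·m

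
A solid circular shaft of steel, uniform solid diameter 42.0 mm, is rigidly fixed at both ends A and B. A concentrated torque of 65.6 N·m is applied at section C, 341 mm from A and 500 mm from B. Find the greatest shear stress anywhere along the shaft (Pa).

2.68e6 Pa

With uniform GJ and both ends fixed, compatibility θ_AC = θ_CB gives T_A·a = T_B·b, together with T_A + T_B = T₀.
T_A = T₀·b/(a+b) = 65.60·500/841.0 = 39.00 N·m; T_B = 26.60 N·m.
τ in each portion: τ_AC = 2.68×10^6 Pa, τ_CB = 1.83×10^6 Pa; maximum is in AC.
τ_max = T_AC·r/J = 39.00·0.0210/3.05×10^-7 = 2.681×10^6 Pa.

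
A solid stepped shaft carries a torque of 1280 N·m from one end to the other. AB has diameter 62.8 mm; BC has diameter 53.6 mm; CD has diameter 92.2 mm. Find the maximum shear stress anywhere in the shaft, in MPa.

42.3 MPa

Under the same torque, τ_max = 16T/(πd³) is largest where d is smallest — segment BC (d = 53.6 mm).
τ_max = 16·1280/(π·(0.0536)³) = 4.233×10^7 Pa.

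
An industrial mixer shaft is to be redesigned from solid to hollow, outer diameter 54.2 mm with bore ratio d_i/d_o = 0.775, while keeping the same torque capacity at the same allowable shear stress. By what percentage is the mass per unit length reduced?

Equal τ_max and T ⇒ the solid shaft needs d_s³ = d_o³(1−k⁴), so d_s = 54.2·(1−0.775⁴)^(1/3) = 46.69 mm.
Area ratio A_h/A_s = d_o²(1−k²)/d_s² = (1−k²)/(1−k⁴)^(2/3) = 0.5382.
Mass saving = 1 − 0.5382 = 46.2 %.

46.2 %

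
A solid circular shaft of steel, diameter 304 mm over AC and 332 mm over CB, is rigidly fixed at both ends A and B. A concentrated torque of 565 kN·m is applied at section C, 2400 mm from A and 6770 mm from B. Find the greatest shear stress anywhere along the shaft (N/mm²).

Compatibility: T_A·a/J_AC = T_B·b/J_CB with T_A + T_B = T₀.
J_AC = 8.38×10^-4 m⁴, J_CB = 1.19×10^-3 m⁴, so T_A = T₀·(J_AC/a)/((J_AC/a)+(J_CB/b)) = 375600 N·m, T_B = 189400 N·m.
τ in each portion: τ_AC = 6.81×10^7 Pa, τ_CB = 2.64×10^7 Pa; maximum is in AC.
τ_max = T_AC·r/J = 375600·0.152/8.38×10^-4 = 6.809×10^7 Pa.

68.1 N/mm²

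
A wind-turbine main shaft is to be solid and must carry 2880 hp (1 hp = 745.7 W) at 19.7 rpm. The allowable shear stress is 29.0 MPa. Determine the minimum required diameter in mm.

568 mm

ω = 2π·19.7/60 = 2.063 rad/s, so T = P/ω = 2880×745.7 / 2.063 = 1.041e6 N·m.
For a solid shaft τ_max = 16T/(πd³), so d = (16T/(π τ_allow))^(1/3) = (16·1.041e6/(π·2.90×10^7))^(1/3) = 0.5676 m.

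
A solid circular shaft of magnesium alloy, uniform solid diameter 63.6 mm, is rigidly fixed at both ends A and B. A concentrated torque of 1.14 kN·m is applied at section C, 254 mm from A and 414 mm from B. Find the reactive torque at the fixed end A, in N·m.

707 N·m

With uniform GJ and both ends fixed, compatibility θ_AC = θ_CB gives T_A·a = T_B·b, together with T_A + T_B = T₀.
T_A = T₀·b/(a+b) = 1140·414/668.0 = 706.5 N·m; T_B = 433.5 N·m.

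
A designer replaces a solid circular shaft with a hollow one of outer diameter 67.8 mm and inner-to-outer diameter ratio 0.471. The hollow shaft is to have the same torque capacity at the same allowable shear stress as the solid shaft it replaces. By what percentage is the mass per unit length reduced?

19.5 %

Equal τ_max and T ⇒ the solid shaft needs d_s³ = d_o³(1−k⁴), so d_s = 67.8·(1−0.471⁴)^(1/3) = 66.67 mm.
Area ratio A_h/A_s = d_o²(1−k²)/d_s² = (1−k²)/(1−k⁴)^(2/3) = 0.8048.
Mass saving = 1 − 0.8048 = 19.5 %.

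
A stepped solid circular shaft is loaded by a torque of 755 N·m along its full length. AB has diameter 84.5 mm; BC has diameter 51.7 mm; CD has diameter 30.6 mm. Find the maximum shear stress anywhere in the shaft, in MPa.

134 MPa

Under the same torque, τ_max = 16T/(πd³) is largest where d is smallest — segment CD (d = 30.6 mm).
τ_max = 16·755.0/(π·(0.0306)³) = 1.342×10^8 Pa.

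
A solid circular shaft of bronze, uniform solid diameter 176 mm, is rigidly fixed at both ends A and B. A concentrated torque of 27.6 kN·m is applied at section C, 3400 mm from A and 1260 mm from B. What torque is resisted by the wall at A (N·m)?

7460 N·m

With uniform GJ and both ends fixed, compatibility θ_AC = θ_CB gives T_A·a = T_B·b, together with T_A + T_B = T₀.
T_A = T₀·b/(a+b) = 27600·1260/4660 = 7463 N·m; T_B = 20140 N·m.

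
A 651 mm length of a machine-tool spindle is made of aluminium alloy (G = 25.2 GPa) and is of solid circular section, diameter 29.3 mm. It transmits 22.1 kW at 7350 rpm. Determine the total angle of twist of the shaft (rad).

ω = 2π·7350/60 = 769.7 rad/s, so T = P/ω = 22.1×10³ / 769.7 = 28.71 N·m.
J = πd⁴/32 = π(0.0293)⁴/32 = 7.236×10^-8 m⁴.
θ = T·L/(G·J) = 28.71 × 0.651 / (25.2×10⁹ × 7.236×10^-8) = 0.01025 rad.

0.0103 rad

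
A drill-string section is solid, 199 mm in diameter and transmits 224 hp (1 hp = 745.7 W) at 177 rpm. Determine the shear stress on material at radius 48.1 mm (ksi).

ω = 2π·177/60 = 18.54 rad/s, so T = P/ω = 224×745.7 / 18.54 = 9012 N·m.
J = πd⁴/32 = π(0.199)⁴/32 = 1.540×10^-4 m⁴.
Shear stress varies linearly with radius: τ = T·r/J = 9012 × 0.0481 / 1.540×10^-4 = 2.815×10^6 Pa.

0.408 ksi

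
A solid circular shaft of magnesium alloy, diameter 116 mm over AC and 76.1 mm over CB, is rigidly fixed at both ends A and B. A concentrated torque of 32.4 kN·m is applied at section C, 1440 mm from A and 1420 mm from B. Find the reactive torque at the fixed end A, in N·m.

27300 N·m

Compatibility: T_A·a/J_AC = T_B·b/J_CB with T_A + T_B = T₀.
J_AC = 1.78×10^-5 m⁴, J_CB = 3.29×10^-6 m⁴, so T_A = T₀·(J_AC/a)/((J_AC/a)+(J_CB/b)) = 27280 N·m, T_B = 5124 N·m.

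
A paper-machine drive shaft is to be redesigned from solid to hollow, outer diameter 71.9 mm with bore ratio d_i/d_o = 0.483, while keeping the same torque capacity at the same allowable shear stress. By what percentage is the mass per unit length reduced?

20.4 %

Equal τ_max and T ⇒ the solid shaft needs d_s³ = d_o³(1−k⁴), so d_s = 71.9·(1−0.483⁴)^(1/3) = 70.57 mm.
Area ratio A_h/A_s = d_o²(1−k²)/d_s² = (1−k²)/(1−k⁴)^(2/3) = 0.7959.
Mass saving = 1 − 0.7959 = 20.4 %.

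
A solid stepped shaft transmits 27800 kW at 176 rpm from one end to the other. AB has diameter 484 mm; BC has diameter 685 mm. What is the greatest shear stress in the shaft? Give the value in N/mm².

67.8 N/mm²

ω = 2π·176/60 = 18.43 rad/s, so T = P/ω = 27800×10³ / 18.43 = 1.508e6 N·m.
Under the same torque, τ_max = 16T/(πd³) is largest where d is smallest — segment AB (d = 484 mm).
τ_max = 16·1.508e6/(π·(0.484)³) = 6.775×10^7 Pa.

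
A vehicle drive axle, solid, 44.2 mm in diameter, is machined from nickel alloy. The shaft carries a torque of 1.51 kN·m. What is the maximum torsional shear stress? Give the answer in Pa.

8.91e7 Pa

J = πd⁴/32 = π(0.0442)⁴/32 = 3.747×10^-7 m⁴.
τ_max = T·r/J = 1510 × 0.0221 / 3.747×10^-7 = 8.906×10^7 Pa.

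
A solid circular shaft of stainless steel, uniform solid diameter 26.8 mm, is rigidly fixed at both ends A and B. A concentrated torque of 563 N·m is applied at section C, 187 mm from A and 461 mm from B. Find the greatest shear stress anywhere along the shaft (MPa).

With uniform GJ and both ends fixed, compatibility θ_AC = θ_CB gives T_A·a = T_B·b, together with T_A + T_B = T₀.
T_A = T₀·b/(a+b) = 563.0·461/648.0 = 400.5 N·m; T_B = 162.5 N·m.
τ in each portion: τ_AC = 1.06×10^8 Pa, τ_CB = 4.30×10^7 Pa; maximum is in AC.
τ_max = T_AC·r/J = 400.5·0.0134/5.06×10^-8 = 1.060×10^8 Pa.

106 MPa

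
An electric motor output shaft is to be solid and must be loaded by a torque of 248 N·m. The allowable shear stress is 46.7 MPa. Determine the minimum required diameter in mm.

For a solid shaft τ_max = 16T/(πd³), so d = (16T/(π τ_allow))^(1/3) = (16·248.0/(π·4.67×10^7))^(1/3) = 0.03002 m.

30.0 mm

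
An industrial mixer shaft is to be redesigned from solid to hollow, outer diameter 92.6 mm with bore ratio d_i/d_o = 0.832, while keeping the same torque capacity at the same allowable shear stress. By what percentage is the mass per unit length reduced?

52.5 %

Equal τ_max and T ⇒ the solid shaft needs d_s³ = d_o³(1−k⁴), so d_s = 92.6·(1−0.832⁴)^(1/3) = 74.50 mm.
Area ratio A_h/A_s = d_o²(1−k²)/d_s² = (1−k²)/(1−k⁴)^(2/3) = 0.4755.
Mass saving = 1 − 0.4755 = 52.5 %.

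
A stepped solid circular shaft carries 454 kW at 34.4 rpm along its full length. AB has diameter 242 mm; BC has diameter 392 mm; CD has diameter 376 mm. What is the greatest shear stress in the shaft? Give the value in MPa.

ω = 2π·34.4/60 = 3.602 rad/s, so T = P/ω = 454×10³ / 3.602 = 126000 N·m.
Under the same torque, τ_max = 16T/(πd³) is largest where d is smallest — segment AB (d = 242 mm).
τ_max = 16·126000/(π·(0.242)³) = 4.529×10^7 Pa.

45.3 MPa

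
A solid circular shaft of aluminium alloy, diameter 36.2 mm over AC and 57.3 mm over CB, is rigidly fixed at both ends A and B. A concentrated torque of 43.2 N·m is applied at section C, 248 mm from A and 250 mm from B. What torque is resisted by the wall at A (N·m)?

Compatibility: T_A·a/J_AC = T_B·b/J_CB with T_A + T_B = T₀.
J_AC = 1.69×10^-7 m⁴, J_CB = 1.06×10^-6 m⁴, so T_A = T₀·(J_AC/a)/((J_AC/a)+(J_CB/b)) = 5.977 N·m, T_B = 37.22 N·m.

5.98 N·m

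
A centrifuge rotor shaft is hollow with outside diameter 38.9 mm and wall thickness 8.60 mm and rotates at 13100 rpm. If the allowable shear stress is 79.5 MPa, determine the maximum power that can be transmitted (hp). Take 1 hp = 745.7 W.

1530 hp

J = π(d_o⁴ − d_i⁴)/32 = π(0.0389⁴ − 0.0217⁴)/32 = 2.030×10^-7 m⁴.
T_max = τ_allow·J/r = 7.95×10^7 × 2.030×10^-7 / 0.0194 = 829.9 N·m.
ω = 2π·13100/60 = 1372 rad/s, so P_max = T_max·ω = 1.138×10^6 W.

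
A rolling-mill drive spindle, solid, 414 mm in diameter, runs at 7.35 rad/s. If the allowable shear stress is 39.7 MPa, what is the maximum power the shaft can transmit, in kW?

J = πd⁴/32 = π(0.414)⁴/32 = 2.884×10^-3 m⁴.
T_max = τ_allow·J/r = 3.97×10^7 × 2.884×10^-3 / 0.207 = 553100 N·m.
ω = 7.35 rad/s, so P_max = T_max·ω = 4.065×10^6 W.

4070 kW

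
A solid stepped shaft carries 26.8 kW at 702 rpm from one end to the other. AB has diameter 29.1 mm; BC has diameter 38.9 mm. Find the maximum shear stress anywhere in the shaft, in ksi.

ω = 2π·702/60 = 73.51 rad/s, so T = P/ω = 26.8×10³ / 73.51 = 364.6 N·m.
Under the same torque, τ_max = 16T/(πd³) is largest where d is smallest — segment AB (d = 29.1 mm).
τ_max = 16·364.6/(π·(0.0291)³) = 7.535×10^7 Pa.

10.9 ksi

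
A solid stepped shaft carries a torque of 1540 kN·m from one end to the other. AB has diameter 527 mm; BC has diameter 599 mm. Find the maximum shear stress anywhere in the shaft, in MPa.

53.6 MPa

Under the same torque, τ_max = 16T/(πd³) is largest where d is smallest — segment AB (d = 527 mm).
τ_max = 16·1.540e6/(π·(0.527)³) = 5.359×10^7 Pa.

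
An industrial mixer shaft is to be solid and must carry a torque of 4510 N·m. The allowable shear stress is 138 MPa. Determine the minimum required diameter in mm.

55.0 mm

For a solid shaft τ_max = 16T/(πd³), so d = (16T/(π τ_allow))^(1/3) = (16·4510/(π·1.38×10^8))^(1/3) = 0.05501 m.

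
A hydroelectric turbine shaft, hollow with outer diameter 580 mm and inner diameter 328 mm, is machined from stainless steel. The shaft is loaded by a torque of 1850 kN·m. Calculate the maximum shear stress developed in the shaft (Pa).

J = π(d_o⁴ − d_i⁴)/32 = π(0.580⁴ − 0.328⁴)/32 = 9.974×10^-3 m⁴.
τ_max = T·r/J = 1.850e6 × 0.290 / 9.974×10^-3 = 5.379×10^7 Pa.

5.38e7 Pa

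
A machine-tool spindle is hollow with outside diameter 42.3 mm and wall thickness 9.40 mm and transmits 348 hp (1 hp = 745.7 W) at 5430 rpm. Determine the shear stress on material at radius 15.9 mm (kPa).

25500 kPa

ω = 2π·5430/60 = 568.6 rad/s, so T = P/ω = 348×745.7 / 568.6 = 456.4 N·m.
J = π(d_o⁴ − d_i⁴)/32 = π(0.0423⁴ − 0.0235⁴)/32 = 2.844×10^-7 m⁴.
Shear stress varies linearly with radius: τ = T·r/J = 456.4 × 0.0159 / 2.844×10^-7 = 2.552×10^7 Pa.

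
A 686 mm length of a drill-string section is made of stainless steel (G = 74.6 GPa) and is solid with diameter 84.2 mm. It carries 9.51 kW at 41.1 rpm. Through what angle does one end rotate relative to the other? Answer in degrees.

0.236°

ω = 2π·41.1/60 = 4.304 rad/s, so T = P/ω = 9.51×10³ / 4.304 = 2210 N·m.
J = πd⁴/32 = π(0.0842)⁴/32 = 4.935×10^-6 m⁴.
θ = T·L/(G·J) = 2210 × 0.686 / (74.6×10⁹ × 4.935×10^-6) = 4.118×10^-3 rad.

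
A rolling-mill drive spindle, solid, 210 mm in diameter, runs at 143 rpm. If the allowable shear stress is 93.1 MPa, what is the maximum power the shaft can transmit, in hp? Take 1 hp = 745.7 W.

J = πd⁴/32 = π(0.210)⁴/32 = 1.909×10^-4 m⁴.
T_max = τ_allow·J/r = 9.31×10^7 × 1.909×10^-4 / 0.105 = 169300 N·m.
ω = 2π·143/60 = 14.97 rad/s, so P_max = T_max·ω = 2.535×10^6 W.

3400 hp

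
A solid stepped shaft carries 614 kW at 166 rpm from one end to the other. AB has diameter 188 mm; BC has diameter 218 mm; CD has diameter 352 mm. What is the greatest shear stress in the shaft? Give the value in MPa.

27.1 MPa

ω = 2π·166/60 = 17.38 rad/s, so T = P/ω = 614×10³ / 17.38 = 35320 N·m.
Under the same torque, τ_max = 16T/(πd³) is largest where d is smallest — segment AB (d = 188 mm).
τ_max = 16·35320/(π·(0.188)³) = 2.707×10^7 Pa.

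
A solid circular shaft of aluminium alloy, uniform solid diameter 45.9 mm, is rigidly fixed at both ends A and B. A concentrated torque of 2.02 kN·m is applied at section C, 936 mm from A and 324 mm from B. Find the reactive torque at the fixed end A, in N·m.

519 N·m

With uniform GJ and both ends fixed, compatibility θ_AC = θ_CB gives T_A·a = T_B·b, together with T_A + T_B = T₀.
T_A = T₀·b/(a+b) = 2020·324/1260 = 519.4 N·m; T_B = 1501 N·m.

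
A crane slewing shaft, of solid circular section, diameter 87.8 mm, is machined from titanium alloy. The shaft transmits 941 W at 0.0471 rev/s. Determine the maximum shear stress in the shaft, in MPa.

23.9 MPa

ω = 2π·0.0471 = 0.2959 rad/s, so T = P/ω = 941 / 0.2959 = 3180 N·m.
J = πd⁴/32 = π(0.0878)⁴/32 = 5.834×10^-6 m⁴.
τ_max = T·r/J = 3180 × 0.0439 / 5.834×10^-6 = 2.393×10^7 Pa.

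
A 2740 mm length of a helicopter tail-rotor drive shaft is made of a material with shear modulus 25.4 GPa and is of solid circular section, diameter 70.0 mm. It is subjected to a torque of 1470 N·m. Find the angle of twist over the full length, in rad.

0.0673 rad

J = πd⁴/32 = π(0.0700)⁴/32 = 2.357×10^-6 m⁴.
θ = T·L/(G·J) = 1470 × 2.74 / (25.4×10⁹ × 2.357×10^-6) = 0.06727 rad.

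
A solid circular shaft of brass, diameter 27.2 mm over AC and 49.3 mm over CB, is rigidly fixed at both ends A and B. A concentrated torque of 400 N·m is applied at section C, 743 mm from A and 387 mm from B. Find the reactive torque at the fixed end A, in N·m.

Compatibility: T_A·a/J_AC = T_B·b/J_CB with T_A + T_B = T₀.
J_AC = 5.37×10^-8 m⁴, J_CB = 5.80×10^-7 m⁴, so T_A = T₀·(J_AC/a)/((J_AC/a)+(J_CB/b)) = 18.42 N·m, T_B = 381.6 N·m.

18.4 N·m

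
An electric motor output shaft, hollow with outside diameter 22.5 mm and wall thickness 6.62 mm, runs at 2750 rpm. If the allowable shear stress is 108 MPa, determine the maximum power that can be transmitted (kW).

J = π(d_o⁴ − d_i⁴)/32 = π(0.0225⁴ − 0.00926⁴)/32 = 2.444×10^-8 m⁴.
T_max = τ_allow·J/r = 1.08×10^8 × 2.444×10^-8 / 0.0112 = 234.6 N·m.
ω = 2π·2750/60 = 288.0 rad/s, so P_max = T_max·ω = 6.756×10^4 W.

67.6 kW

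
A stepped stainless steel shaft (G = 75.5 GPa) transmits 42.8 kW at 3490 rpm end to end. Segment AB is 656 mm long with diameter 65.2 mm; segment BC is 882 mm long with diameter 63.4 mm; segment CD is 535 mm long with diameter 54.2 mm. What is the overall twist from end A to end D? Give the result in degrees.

0.138°

ω = 2π·3490/60 = 365.5 rad/s, so T = P/ω = 42.8×10³ / 365.5 = 117.1 N·m.
J_AB = π(0.0652)⁴/32 = 1.77×10^-6 m⁴; J_BC = π(0.0634)⁴/32 = 1.59×10^-6 m⁴; J_CD = π(0.0542)⁴/32 = 8.47×10^-7 m⁴.
θ = (T/G)·Σ L_i/J_i = (117.1/75.5×10⁹)·(0.656/1.77×10^-6 + 0.882/1.59×10^-6 + 0.535/8.47×10^-7) = 2.416×10^-3 rad.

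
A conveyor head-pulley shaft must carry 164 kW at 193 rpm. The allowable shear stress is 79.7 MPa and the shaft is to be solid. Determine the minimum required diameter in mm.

ω = 2π·193/60 = 20.21 rad/s, so T = P/ω = 164×10³ / 20.21 = 8114 N·m.
For a solid shaft τ_max = 16T/(πd³), so d = (16T/(π τ_allow))^(1/3) = (16·8114/(π·7.97×10^7))^(1/3) = 0.08034 m.

80.3 mm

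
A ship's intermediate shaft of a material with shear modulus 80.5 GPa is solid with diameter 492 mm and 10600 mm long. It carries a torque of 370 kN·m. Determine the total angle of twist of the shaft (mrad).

8.47 mrad

J = πd⁴/32 = π(0.492)⁴/32 = 5.753×10^-3 m⁴.
θ = T·L/(G·J) = 370000 × 10.6 / (80.5×10⁹ × 5.753×10^-3) = 8.469×10^-3 rad.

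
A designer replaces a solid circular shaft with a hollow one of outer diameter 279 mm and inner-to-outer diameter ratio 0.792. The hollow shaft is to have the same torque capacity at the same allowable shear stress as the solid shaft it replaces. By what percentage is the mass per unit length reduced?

48.0 %

Equal τ_max and T ⇒ the solid shaft needs d_s³ = d_o³(1−k⁴), so d_s = 279·(1−0.792⁴)^(1/3) = 236.2 mm.
Area ratio A_h/A_s = d_o²(1−k²)/d_s² = (1−k²)/(1−k⁴)^(2/3) = 0.5202.
Mass saving = 1 − 0.5202 = 48.0 %.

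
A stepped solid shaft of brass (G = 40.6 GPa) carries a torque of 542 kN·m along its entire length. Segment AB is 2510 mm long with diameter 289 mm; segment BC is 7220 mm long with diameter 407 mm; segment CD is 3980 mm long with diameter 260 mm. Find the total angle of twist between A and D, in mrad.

J_AB = π(0.289)⁴/32 = 6.85×10^-4 m⁴; J_BC = π(0.407)⁴/32 = 2.69×10^-3 m⁴; J_CD = π(0.260)⁴/32 = 4.49×10^-4 m⁴.
θ = (T/G)·Σ L_i/J_i = (542000/40.6×10⁹)·(2.51/6.85×10^-4 + 7.22/2.69×10^-3 + 3.98/4.49×10^-4) = 0.2031 rad.

203 mrad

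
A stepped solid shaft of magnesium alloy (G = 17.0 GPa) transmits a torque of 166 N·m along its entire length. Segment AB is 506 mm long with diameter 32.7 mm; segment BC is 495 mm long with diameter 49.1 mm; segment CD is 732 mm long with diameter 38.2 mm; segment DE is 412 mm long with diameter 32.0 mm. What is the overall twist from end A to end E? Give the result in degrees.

J_AB = π(0.0327)⁴/32 = 1.12×10^-7 m⁴; J_BC = π(0.0491)⁴/32 = 5.71×10^-7 m⁴; J_CD = π(0.0382)⁴/32 = 2.09×10^-7 m⁴; J_DE = π(0.0320)⁴/32 = 1.03×10^-7 m⁴.
θ = (T/G)·Σ L_i/J_i = (166.0/17.0×10⁹)·(0.506/1.12×10^-7 + 0.495/5.71×10^-7 + 0.732/2.09×10^-7 + 0.412/1.03×10^-7) = 0.1258 rad.

7.21°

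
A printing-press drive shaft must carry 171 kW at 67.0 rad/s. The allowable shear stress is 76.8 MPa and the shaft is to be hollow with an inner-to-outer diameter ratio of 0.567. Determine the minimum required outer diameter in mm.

ω = 67.0 rad/s, so T = P/ω = 171×10³ / 67.00 = 2552 N·m.
For a hollow shaft with d_i/d_o = 0.567: τ_max = 16T/(π d_o³ (1−k⁴)), so d_o = [16T/(π τ_allow (1−k⁴))]^(1/3) = [16·2552/(π·7.68×10^7·0.8966)]^(1/3) = 0.05736 m.

57.4 mm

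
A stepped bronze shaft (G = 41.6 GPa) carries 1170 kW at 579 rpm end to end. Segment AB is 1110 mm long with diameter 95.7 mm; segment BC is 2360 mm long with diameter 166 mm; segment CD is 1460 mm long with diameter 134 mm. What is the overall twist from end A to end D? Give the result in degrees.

5.65°

ω = 2π·579/60 = 60.63 rad/s, so T = P/ω = 1170×10³ / 60.63 = 19300 N·m.
J_AB = π(0.0957)⁴/32 = 8.23×10^-6 m⁴; J_BC = π(0.166)⁴/32 = 7.45×10^-5 m⁴; J_CD = π(0.134)⁴/32 = 3.17×10^-5 m⁴.
θ = (T/G)·Σ L_i/J_i = (19300/41.6×10⁹)·(1.11/8.23×10^-6 + 2.36/7.45×10^-5 + 1.46/3.17×10^-5) = 0.09861 rad.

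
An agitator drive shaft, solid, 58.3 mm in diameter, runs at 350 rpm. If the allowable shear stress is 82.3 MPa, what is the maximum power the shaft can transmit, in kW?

117 kW

J = πd⁴/32 = π(0.0583)⁴/32 = 1.134×10^-6 m⁴.
T_max = τ_allow·J/r = 8.23×10^7 × 1.134×10^-6 / 0.0291 = 3202 N·m.
ω = 2π·350/60 = 36.65 rad/s, so P_max = T_max·ω = 1.174×10^5 W.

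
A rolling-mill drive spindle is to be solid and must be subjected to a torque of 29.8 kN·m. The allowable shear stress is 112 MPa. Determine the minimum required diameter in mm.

For a solid shaft τ_max = 16T/(πd³), so d = (16T/(π τ_allow))^(1/3) = (16·29800/(π·1.12×10^8))^(1/3) = 0.1107 m.

111 mm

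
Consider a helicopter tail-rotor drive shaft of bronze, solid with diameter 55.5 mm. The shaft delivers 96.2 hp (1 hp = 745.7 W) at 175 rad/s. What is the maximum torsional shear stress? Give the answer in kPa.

12200 kPa

ω = 175 rad/s, so T = P/ω = 96.2×745.7 / 175.0 = 409.9 N·m.
J = πd⁴/32 = π(0.0555)⁴/32 = 9.315×10^-7 m⁴.
τ_max = T·r/J = 409.9 × 0.0278 / 9.315×10^-7 = 1.221×10^7 Pa.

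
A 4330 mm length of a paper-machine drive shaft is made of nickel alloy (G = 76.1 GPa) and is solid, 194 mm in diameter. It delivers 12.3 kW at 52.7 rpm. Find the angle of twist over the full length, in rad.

ω = 2π·52.7/60 = 5.519 rad/s, so T = P/ω = 12.3×10³ / 5.519 = 2229 N·m.
J = πd⁴/32 = π(0.194)⁴/32 = 1.391×10^-4 m⁴.
θ = T·L/(G·J) = 2229 × 4.33 / (76.1×10⁹ × 1.391×10^-4) = 9.119×10^-4 rad.

9.12e-4 rad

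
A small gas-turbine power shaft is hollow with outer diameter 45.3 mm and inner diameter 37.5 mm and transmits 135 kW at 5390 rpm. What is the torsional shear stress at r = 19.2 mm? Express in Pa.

ω = 2π·5390/60 = 564.4 rad/s, so T = P/ω = 135×10³ / 564.4 = 239.2 N·m.
J = π(d_o⁴ − d_i⁴)/32 = π(0.0453⁴ − 0.0375⁴)/32 = 2.193×10^-7 m⁴.
Shear stress varies linearly with radius: τ = T·r/J = 239.2 × 0.0192 / 2.193×10^-7 = 2.094×10^7 Pa.

2.09e7 Pa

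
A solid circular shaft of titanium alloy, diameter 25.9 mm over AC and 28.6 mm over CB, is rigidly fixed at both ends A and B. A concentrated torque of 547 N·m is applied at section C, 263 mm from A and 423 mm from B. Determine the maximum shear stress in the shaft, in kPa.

Compatibility: T_A·a/J_AC = T_B·b/J_CB with T_A + T_B = T₀.
J_AC = 4.42×10^-8 m⁴, J_CB = 6.57×10^-8 m⁴, so T_A = T₀·(J_AC/a)/((J_AC/a)+(J_CB/b)) = 284.2 N·m, T_B = 262.8 N·m.
τ in each portion: τ_AC = 8.33×10^7 Pa, τ_CB = 5.72×10^7 Pa; maximum is in AC.
τ_max = T_AC·r/J = 284.2·0.0129/4.42×10^-8 = 8.332×10^7 Pa.

83300 kPa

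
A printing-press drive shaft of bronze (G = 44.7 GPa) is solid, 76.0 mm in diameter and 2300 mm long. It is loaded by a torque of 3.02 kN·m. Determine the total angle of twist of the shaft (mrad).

47.4 mrad

J = πd⁴/32 = π(0.0760)⁴/32 = 3.275×10^-6 m⁴.
θ = T·L/(G·J) = 3020 × 2.30 / (44.7×10⁹ × 3.275×10^-6) = 0.04744 rad.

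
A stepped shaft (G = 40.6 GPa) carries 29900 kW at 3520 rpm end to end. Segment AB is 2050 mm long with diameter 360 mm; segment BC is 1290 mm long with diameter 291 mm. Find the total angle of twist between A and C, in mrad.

6.14 mrad

ω = 2π·3520/60 = 368.6 rad/s, so T = P/ω = 29900×10³ / 368.6 = 81110 N·m.
J_AB = π(0.360)⁴/32 = 1.65×10^-3 m⁴; J_BC = π(0.291)⁴/32 = 7.04×10^-4 m⁴.
θ = (T/G)·Σ L_i/J_i = (81110/40.6×10⁹)·(2.05/1.65×10^-3 + 1.29/7.04×10^-4) = 6.145×10^-3 rad.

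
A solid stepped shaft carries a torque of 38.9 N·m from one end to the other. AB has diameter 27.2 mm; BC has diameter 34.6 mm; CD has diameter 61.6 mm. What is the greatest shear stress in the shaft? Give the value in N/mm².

Under the same torque, τ_max = 16T/(πd³) is largest where d is smallest — segment AB (d = 27.2 mm).
τ_max = 16·38.90/(π·(0.0272)³) = 9.845×10^6 Pa.

9.84 N/mm²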